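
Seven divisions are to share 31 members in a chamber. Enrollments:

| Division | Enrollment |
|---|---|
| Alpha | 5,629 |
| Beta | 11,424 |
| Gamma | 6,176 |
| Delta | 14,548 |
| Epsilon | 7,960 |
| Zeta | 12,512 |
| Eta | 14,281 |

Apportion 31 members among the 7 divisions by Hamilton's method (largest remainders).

Total 72530; standard divisor 72530/31 ≈ 2339.677.
Standard quotas: Alpha 2.4059, Beta 4.8827, Gamma 2.6397, Delta 6.2180, Epsilon 3.4022, Zeta 5.3477, Eta 6.1038.
Lower quotas: Alpha 2, Beta 4, Gamma 2, Delta 6, Epsilon 3, Zeta 5, Eta 6 (sum 28, leaving 3 seats).
Remainders in descending order: Beta 0.8827, Gamma 0.6397, Alpha 0.4059, Epsilon 0.4022, Zeta 0.3477, Delta 0.2180, Eta 0.1038.
Largest remainders: Beta, Gamma, Alpha receive the extra seats.

Alpha 3, Beta 5, Gamma 3, Delta 6, Epsilon 3, Zeta 5, Eta 6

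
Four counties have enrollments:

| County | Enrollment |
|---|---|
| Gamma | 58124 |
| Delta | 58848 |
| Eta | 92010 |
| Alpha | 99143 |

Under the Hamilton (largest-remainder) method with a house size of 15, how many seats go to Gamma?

Standard divisor: 308125 ÷ 15 ≈ 20541.667.
Standard quotas: Gamma 2.8296, Delta 2.8648, Eta 4.4792, Alpha 4.8264.
Lower quotas: Gamma 2, Delta 2, Eta 4, Alpha 4 (sum 12, leaving 3 seats).
Remainders in descending order: Delta 0.8648, Gamma 0.8296, Alpha 0.8264, Eta 0.4792.
Largest remainders: Delta, Gamma, Alpha receive the extra seats.
Gamma receives 3.

3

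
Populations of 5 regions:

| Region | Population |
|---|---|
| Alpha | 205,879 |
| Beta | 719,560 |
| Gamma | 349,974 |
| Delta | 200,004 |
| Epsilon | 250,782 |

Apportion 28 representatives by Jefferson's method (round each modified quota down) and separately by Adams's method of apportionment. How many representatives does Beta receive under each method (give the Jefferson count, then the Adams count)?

12 and 11

Jefferson: Alpha 3, Beta 12, Gamma 6, Delta 3, Epsilon 4.
Adams: Alpha 4, Beta 11, Gamma 6, Delta 3, Epsilon 4.
Beta gets 12 under Jefferson and 11 under Adams.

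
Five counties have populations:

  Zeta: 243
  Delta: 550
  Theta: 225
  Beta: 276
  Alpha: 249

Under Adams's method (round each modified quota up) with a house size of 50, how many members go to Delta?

Standard divisor 1543/50 ≈ 30.86; standard quotas: Zeta 7.874, Delta 17.822, Theta 7.291, Beta 8.944, Alpha 8.069.
Rounding up gives 8, 18, 8, 9, 9 = 52 seats, so the divisor must be adjusted.
With modified divisor 32.25: modified quotas Zeta 7.535, Delta 17.054, Theta 6.977, Beta 8.558, Alpha 7.721.
Rounding up: Zeta 8, Delta 18, Theta 7, Beta 9, Alpha 8 (total 50).
Delta receives 18.

18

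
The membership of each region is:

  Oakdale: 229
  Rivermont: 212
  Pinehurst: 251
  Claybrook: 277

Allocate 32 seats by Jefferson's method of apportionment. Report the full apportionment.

Standard divisor 969/32 ≈ 30.281; standard quotas: Oakdale 7.562, Rivermont 7.001, Pinehurst 8.289, Claybrook 9.148.
Rounding down gives 7, 7, 8, 9 = 31 seats, so the divisor must be adjusted.
With modified divisor 28: modified quotas Oakdale 8.179, Rivermont 7.571, Pinehurst 8.964, Claybrook 9.893.
Rounding down: Oakdale 8, Rivermont 7, Pinehurst 8, Claybrook 9 (total 32).

Oakdale 8; Rivermont 7; Pinehurst 8; Claybrook 9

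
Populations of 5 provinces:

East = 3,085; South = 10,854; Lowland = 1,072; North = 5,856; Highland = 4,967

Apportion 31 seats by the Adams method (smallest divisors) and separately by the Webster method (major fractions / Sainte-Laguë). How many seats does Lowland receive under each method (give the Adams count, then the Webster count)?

Adams: East 4, South 12, Lowland 2, North 7, Highland 6.
Webster: East 4, South 13, Lowland 1, North 7, Highland 6.
Lowland gets 2 under Adams and 1 under Webster.

2 and 1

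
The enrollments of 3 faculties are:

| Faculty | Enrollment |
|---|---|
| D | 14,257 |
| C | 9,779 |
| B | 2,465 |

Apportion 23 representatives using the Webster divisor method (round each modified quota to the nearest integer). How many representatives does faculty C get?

9

Standard divisor 26501/23 ≈ 1152.217; standard quotas: D 12.374, C 8.487, B 2.139.
Rounding to the nearest integer gives 12, 8, 2 = 22 seats, so the divisor must be adjusted.
With modified divisor 1146: modified quotas D 12.441, C 8.533, B 2.151.
Rounding to the nearest integer: D 12, C 9, B 2 (total 23).
C receives 9.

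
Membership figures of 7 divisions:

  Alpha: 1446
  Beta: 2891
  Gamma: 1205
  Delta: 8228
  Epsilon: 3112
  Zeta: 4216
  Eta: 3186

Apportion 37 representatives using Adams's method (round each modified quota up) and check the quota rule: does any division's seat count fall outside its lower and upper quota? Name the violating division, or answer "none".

Standard quotas: Alpha 2.203, Beta 4.405, Gamma 1.836, Delta 12.536, Epsilon 4.742, Zeta 6.424, Eta 4.854.
Adams allocation: Alpha 3, Beta 4, Gamma 2, Delta 12, Epsilon 5, Zeta 6, Eta 5.
Every allocation lies between the lower and upper quota.

none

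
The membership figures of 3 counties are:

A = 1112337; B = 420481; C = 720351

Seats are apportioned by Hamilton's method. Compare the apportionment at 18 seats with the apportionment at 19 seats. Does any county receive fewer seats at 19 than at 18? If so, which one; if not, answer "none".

At 18 seats: A 9, B 3, C 6.
At 19 seats: A 9, B 4, C 6.
No county's allocation decreased.

none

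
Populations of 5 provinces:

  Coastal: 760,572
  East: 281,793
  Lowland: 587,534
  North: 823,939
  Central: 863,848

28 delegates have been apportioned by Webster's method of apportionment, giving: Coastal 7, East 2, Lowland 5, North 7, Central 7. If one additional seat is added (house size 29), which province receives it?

Priority for the next seat is population ÷ (current seats + 0.5).
Priorities: Coastal 101409.600, East 112717.200, Lowland 106824.364, North 109858.533, Central 115179.733.
Highest priority: Central.

Central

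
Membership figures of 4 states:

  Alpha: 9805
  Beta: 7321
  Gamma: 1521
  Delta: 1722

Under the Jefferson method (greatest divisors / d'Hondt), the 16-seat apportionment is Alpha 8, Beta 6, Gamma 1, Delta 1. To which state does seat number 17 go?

Priority for the next seat is population ÷ (current seats + 1).
Priorities: Alpha 1089.444, Beta 1045.857, Gamma 760.500, Delta 861.000.
Highest priority: Alpha.

Alpha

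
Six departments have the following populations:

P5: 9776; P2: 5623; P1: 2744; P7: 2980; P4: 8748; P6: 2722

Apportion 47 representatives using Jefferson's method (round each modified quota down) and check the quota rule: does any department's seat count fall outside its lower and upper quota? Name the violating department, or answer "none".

none

Standard quotas: P5 14.097, P2 8.109, P1 3.957, P7 4.297, P4 12.615, P6 3.925.
Jefferson allocation: P5 14, P2 8, P1 4, P7 4, P4 13, P6 4.
Every allocation lies between the lower and upper quota.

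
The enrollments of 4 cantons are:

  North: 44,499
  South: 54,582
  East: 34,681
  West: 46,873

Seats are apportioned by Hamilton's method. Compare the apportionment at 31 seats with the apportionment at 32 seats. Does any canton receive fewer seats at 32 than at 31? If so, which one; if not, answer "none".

none

At 31 seats: North 8, South 9, East 6, West 8.
At 32 seats: North 8, South 10, East 6, West 8.
No canton's allocation decreased.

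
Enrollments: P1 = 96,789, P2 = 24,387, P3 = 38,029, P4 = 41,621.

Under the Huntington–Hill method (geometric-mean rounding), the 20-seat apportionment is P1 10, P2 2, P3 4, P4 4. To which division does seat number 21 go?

Priority for the next seat is population ÷ (√(s·(s+1))).
Priorities: P1 9228.469, P2 9955.951, P3 8503.543, P4 9306.739.
Highest priority: P2.

P2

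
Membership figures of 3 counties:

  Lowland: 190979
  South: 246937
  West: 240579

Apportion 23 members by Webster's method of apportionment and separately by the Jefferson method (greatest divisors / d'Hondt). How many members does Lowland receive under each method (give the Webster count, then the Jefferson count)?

7 and 6

Webster: Lowland 7, South 8, West 8.
Jefferson: Lowland 6, South 9, West 8.
Lowland gets 7 under Webster and 6 under Jefferson.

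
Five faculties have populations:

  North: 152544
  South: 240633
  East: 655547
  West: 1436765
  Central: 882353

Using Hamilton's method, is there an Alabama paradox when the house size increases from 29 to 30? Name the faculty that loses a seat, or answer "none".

At 29 seats: North 1, South 2, East 6, West 12, Central 8.
At 30 seats: North 1, South 2, East 6, West 13, Central 8.
No faculty's allocation decreased.

none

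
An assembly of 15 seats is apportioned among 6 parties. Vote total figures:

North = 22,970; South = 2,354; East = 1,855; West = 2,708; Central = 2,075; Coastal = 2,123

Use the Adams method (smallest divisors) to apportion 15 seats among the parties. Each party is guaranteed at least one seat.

North 9, South 1, East 1, West 2, Central 1, Coastal 1

Standard divisor 34085/15 ≈ 2272.333; standard quotas: North 10.109, South 1.036, East 0.816, West 1.192, Central 0.913, Coastal 0.934.
Rounding up gives 11, 2, 1, 2, 1, 1 = 18 seats, so the divisor must be adjusted.
With modified divisor 2600: modified quotas North 8.835, South 0.905, East 0.713, West 1.042, Central 0.798, Coastal 0.817.
Rounding up: North 9, South 1, East 1, West 2, Central 1, Coastal 1 (total 15).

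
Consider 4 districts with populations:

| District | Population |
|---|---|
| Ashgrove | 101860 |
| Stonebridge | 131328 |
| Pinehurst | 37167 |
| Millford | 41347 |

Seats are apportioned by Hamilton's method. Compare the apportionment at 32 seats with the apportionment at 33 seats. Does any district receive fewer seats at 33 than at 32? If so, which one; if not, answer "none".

none

At 32 seats: Ashgrove 10, Stonebridge 14, Pinehurst 4, Millford 4.
At 33 seats: Ashgrove 11, Stonebridge 14, Pinehurst 4, Millford 4.
No district's allocation decreased.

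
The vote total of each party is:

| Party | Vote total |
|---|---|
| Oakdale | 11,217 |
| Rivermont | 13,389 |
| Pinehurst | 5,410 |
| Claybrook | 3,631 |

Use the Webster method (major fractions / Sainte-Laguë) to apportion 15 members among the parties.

Standard divisor 33647/15 ≈ 2243.133; standard quotas: Oakdale 5.001, Rivermont 5.969, Pinehurst 2.412, Claybrook 1.619.
Rounding to the nearest integer gives Oakdale 5, Rivermont 6, Pinehurst 2, Claybrook 2 — total 15, matching the house size, so no adjustment is needed.

Oakdale: 5, Rivermont: 6, Pinehurst: 2, Claybrook: 2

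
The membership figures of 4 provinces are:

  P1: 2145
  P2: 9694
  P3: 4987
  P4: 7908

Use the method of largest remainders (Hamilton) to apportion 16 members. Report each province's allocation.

The standard divisor is 24734/16 ≈ 1545.875.
Standard quotas: P1 1.3876, P2 6.2709, P3 3.2260, P4 5.1155.
Lower quotas: P1 1, P2 6, P3 3, P4 5 (sum 15, leaving 1 seat).
Remainders in descending order: P1 0.3876, P2 0.2709, P3 0.2260, P4 0.1155.
The surplus seat goes to P1.

P1 2, P2 6, P3 3, P4 5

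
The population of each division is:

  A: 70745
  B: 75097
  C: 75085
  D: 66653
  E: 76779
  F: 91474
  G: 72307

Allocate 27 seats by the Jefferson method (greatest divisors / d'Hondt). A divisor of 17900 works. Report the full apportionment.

With modified divisor 17900: modified quotas A 3.952, B 4.195, C 4.195, D 3.724, E 4.289, F 5.110, G 4.039.
Rounding down: A 3, B 4, C 4, D 3, E 4, F 5, G 4 (total 27).

A: 3; B: 4; C: 4; D: 3; E: 4; F: 5; G: 4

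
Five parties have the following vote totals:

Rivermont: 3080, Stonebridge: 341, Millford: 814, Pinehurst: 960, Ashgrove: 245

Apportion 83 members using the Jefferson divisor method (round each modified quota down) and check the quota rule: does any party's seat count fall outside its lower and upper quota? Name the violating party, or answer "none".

Standard quotas: Rivermont 46.993, Stonebridge 5.203, Millford 12.419, Pinehurst 14.647, Ashgrove 3.738.
Jefferson allocation: Rivermont 48, Stonebridge 5, Millford 12, Pinehurst 15, Ashgrove 3.
Rivermont has quota 46.993 (lower 46, upper 47) but receives 48 — outside the quota interval.

Rivermont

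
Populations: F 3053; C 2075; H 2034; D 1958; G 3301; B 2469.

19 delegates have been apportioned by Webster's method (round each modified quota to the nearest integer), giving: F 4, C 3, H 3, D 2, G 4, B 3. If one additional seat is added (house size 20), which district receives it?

D

Priority for the next seat is population ÷ (current seats + 0.5).
Priorities: F 678.444, C 592.857, H 581.143, D 783.200, G 733.556, B 705.429.
Highest priority: D.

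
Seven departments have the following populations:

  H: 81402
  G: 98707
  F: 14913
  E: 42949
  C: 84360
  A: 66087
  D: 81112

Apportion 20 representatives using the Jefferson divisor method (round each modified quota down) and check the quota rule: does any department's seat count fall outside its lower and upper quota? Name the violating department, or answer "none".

none

Standard quotas: H 3.467, G 4.205, F 0.635, E 1.829, C 3.593, A 2.815, D 3.455.
Jefferson allocation: H 4, G 4, F 0, E 2, C 4, A 3, D 3.
Every allocation lies between the lower and upper quota.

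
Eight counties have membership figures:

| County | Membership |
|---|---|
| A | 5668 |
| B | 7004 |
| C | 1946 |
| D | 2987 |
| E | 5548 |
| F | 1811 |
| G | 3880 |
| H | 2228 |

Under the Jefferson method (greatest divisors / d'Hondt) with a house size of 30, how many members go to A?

Standard divisor 31072/30 ≈ 1035.733; standard quotas: A 5.472, B 6.762, C 1.879, D 2.884, E 5.357, F 1.749, G 3.746, H 2.151.
Rounding down gives 5, 6, 1, 2, 5, 1, 3, 2 = 25 seats, so the divisor must be adjusted.
With modified divisor 930: modified quotas A 6.095, B 7.531, C 2.092, D 3.212, E 5.966, F 1.947, G 4.172, H 2.396.
Rounding down: A 6, B 7, C 2, D 3, E 5, F 1, G 4, H 2 (total 30).
A receives 6.

6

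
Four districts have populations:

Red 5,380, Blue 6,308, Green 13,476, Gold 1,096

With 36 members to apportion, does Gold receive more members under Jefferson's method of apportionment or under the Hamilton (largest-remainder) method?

Hamilton

Jefferson: Red 7, Blue 9, Green 19, Gold 1.
Hamilton: Red 7, Blue 9, Green 18, Gold 2.
Gold gets 1 under Jefferson and 2 under Hamilton.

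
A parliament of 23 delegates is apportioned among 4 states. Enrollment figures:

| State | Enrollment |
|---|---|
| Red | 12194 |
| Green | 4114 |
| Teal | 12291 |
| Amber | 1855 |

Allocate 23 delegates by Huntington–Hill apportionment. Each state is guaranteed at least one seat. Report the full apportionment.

With divisor 1304: modified quotas Red 9.351, Green 3.155, Teal 9.426, Amber 1.423.
Geometric-mean thresholds: Red √(9·10)=9.487, Green √(3·4)=3.464, Teal √(9·10)=9.487, Amber √(1·2)=1.414.
Each quota rounded against its threshold gives Red 9, Green 3, Teal 9, Amber 2 (total 23).

Red=9, Green=3, Teal=9, Amber=2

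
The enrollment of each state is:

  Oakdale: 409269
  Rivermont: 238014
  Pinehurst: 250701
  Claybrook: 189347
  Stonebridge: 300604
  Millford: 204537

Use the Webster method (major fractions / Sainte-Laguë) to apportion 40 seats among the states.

Standard divisor 1592472/40 ≈ 39811.8; standard quotas: Oakdale 10.280, Rivermont 5.978, Pinehurst 6.297, Claybrook 4.756, Stonebridge 7.551, Millford 5.138.
Rounding to the nearest integer gives Oakdale 10, Rivermont 6, Pinehurst 6, Claybrook 5, Stonebridge 8, Millford 5 — total 40, matching the house size, so no adjustment is needed.

Oakdale=10; Rivermont=6; Pinehurst=6; Claybrook=5; Stonebridge=8; Millford=5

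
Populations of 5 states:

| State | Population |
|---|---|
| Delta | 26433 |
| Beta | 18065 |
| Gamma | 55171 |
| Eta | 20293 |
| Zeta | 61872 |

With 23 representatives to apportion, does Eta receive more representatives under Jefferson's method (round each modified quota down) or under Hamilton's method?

Jefferson: Delta 3, Beta 2, Gamma 8, Eta 2, Zeta 8.
Hamilton: Delta 3, Beta 2, Gamma 7, Eta 3, Zeta 8.
Eta gets 2 under Jefferson and 3 under Hamilton.

Hamilton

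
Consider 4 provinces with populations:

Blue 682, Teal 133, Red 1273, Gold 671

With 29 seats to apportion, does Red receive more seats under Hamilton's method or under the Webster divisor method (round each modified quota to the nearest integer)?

Hamilton: Blue 7, Teal 2, Red 13, Gold 7.
Webster: Blue 7, Teal 1, Red 14, Gold 7.
Red gets 13 under Hamilton and 14 under Webster.

Webster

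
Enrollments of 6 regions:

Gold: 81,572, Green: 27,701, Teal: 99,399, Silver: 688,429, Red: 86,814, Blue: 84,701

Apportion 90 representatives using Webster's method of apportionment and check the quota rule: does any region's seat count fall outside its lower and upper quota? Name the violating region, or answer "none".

Silver

Standard quotas: Gold 6.870, Green 2.333, Teal 8.371, Silver 57.980, Red 7.312, Blue 7.134.
Webster allocation: Gold 7, Green 2, Teal 8, Silver 59, Red 7, Blue 7.
Silver has quota 57.980 (lower 57, upper 58) but receives 59 — outside the quota interval.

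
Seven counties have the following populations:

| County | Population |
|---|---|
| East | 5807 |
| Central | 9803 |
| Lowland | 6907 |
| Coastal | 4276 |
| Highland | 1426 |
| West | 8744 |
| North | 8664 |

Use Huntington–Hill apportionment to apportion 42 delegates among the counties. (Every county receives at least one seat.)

East: 5, Central: 9, Lowland: 7, Coastal: 4, Highland: 1, West: 8, North: 8

With divisor 1063: modified quotas East 5.463, Central 9.222, Lowland 6.498, Coastal 4.023, Highland 1.341, West 8.226, North 8.151.
Geometric-mean thresholds: East √(5·6)=5.477, Central √(9·10)=9.487, Lowland √(6·7)=6.481, Coastal √(4·5)=4.472, Highland √(1·2)=1.414, West √(8·9)=8.485, North √(8·9)=8.485.
Each quota rounded against its threshold gives East 5, Central 9, Lowland 7, Coastal 4, Highland 1, West 8, North 8 (total 42).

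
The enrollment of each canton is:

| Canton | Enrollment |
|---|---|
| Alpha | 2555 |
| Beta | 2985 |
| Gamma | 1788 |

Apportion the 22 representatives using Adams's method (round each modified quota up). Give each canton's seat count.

Alpha: 8, Beta: 9, Gamma: 5

Standard divisor 7328/22 ≈ 333.091; standard quotas: Alpha 7.671, Beta 8.962, Gamma 5.368.
Rounding up gives 8, 9, 6 = 23 seats, so the divisor must be adjusted.
With modified divisor 360: modified quotas Alpha 7.097, Beta 8.292, Gamma 4.967.
Rounding up: Alpha 8, Beta 9, Gamma 5 (total 22).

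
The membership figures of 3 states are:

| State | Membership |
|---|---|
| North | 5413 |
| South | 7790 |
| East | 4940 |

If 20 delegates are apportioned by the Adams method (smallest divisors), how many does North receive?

Standard divisor 18143/20 ≈ 907.15; standard quotas: North 5.967, South 8.587, East 5.446.
Rounding up gives 6, 9, 6 = 21 seats, so the divisor must be adjusted.
With modified divisor 980: modified quotas North 5.523, South 7.949, East 5.041.
Rounding up: North 6, South 8, East 6 (total 20).
North receives 6.

6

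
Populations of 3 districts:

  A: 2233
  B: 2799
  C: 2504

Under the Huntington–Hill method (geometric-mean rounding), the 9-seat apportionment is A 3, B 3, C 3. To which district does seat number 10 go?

B

Priority for the next seat is population ÷ (√(s·(s+1))).
Priorities: A 644.612, B 808.002, C 722.843.
Highest priority: B.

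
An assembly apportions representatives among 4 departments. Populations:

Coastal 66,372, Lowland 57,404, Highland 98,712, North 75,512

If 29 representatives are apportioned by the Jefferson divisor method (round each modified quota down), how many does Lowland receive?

Standard divisor 298000/29 ≈ 10275.862; standard quotas: Coastal 6.459, Lowland 5.586, Highland 9.606, North 7.348.
Rounding down gives 6, 5, 9, 7 = 27 seats, so the divisor must be adjusted.
With modified divisor 9520: modified quotas Coastal 6.972, Lowland 6.030, Highland 10.369, North 7.932.
Rounding down: Coastal 6, Lowland 6, Highland 10, North 7 (total 29).
Lowland receives 6.

6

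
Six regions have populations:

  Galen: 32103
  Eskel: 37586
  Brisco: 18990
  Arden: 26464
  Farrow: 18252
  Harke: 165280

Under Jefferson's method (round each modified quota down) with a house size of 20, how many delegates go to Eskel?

2

Standard divisor 298675/20 ≈ 14933.75; standard quotas: Galen 2.150, Eskel 2.517, Brisco 1.272, Arden 1.772, Farrow 1.222, Harke 11.068.
Rounding down gives 2, 2, 1, 1, 1, 11 = 18 seats, so the divisor must be adjusted.
With modified divisor 13000: modified quotas Galen 2.469, Eskel 2.891, Brisco 1.461, Arden 2.036, Farrow 1.404, Harke 12.714.
Rounding down: Galen 2, Eskel 2, Brisco 1, Arden 2, Farrow 1, Harke 12 (total 20).
Eskel receives 2.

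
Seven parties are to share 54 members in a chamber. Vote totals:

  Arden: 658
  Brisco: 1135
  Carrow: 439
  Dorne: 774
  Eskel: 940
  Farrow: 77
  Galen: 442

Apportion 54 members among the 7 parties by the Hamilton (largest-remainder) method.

Total 4465; standard divisor 4465/54 ≈ 82.685.
Standard quotas: Arden 7.958, Brisco 13.727, Carrow 5.309, Dorne 9.361, Eskel 11.368, Farrow 0.931, Galen 5.346.
Lower quotas: Arden 7, Brisco 13, Carrow 5, Dorne 9, Eskel 11, Farrow 0, Galen 5 (sum 50, leaving 4 seats).
Remainders in descending order: Arden 0.958, Farrow 0.931, Brisco 0.727, Eskel 0.368, Dorne 0.361, Galen 0.346, Carrow 0.309.
The surplus seats go to Arden, Farrow, Brisco, Eskel.

Arden 8, Brisco 14, Carrow 5, Dorne 9, Eskel 12, Farrow 1, Galen 5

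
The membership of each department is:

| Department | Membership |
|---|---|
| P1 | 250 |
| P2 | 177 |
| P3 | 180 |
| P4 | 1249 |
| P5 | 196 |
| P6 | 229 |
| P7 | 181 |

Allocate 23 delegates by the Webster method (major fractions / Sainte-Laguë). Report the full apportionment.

P1: 2; P2: 2; P3: 2; P4: 11; P5: 2; P6: 2; P7: 2

Standard divisor 2462/23 ≈ 107.043; standard quotas: P1 2.335, P2 1.654, P3 1.682, P4 11.668, P5 1.831, P6 2.139, P7 1.691.
Rounding to the nearest integer gives 2, 2, 2, 12, 2, 2, 2 = 24 seats, so the divisor must be adjusted.
With modified divisor 110: modified quotas P1 2.273, P2 1.609, P3 1.636, P4 11.355, P5 1.782, P6 2.082, P7 1.645.
Rounding to the nearest integer: P1 2, P2 2, P3 2, P4 11, P5 2, P6 2, P7 2 (total 23).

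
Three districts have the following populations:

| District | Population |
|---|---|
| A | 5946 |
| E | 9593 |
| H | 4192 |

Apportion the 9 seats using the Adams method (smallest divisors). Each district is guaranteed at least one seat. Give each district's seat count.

A: 3, E: 4, H: 2

Standard divisor 19731/9 ≈ 2192.333; standard quotas: A 2.712, E 4.376, H 1.912.
Rounding up gives 3, 5, 2 = 10 seats, so the divisor must be adjusted.
With modified divisor 2700: modified quotas A 2.202, E 3.553, H 1.553.
Rounding up: A 3, E 4, H 2 (total 9).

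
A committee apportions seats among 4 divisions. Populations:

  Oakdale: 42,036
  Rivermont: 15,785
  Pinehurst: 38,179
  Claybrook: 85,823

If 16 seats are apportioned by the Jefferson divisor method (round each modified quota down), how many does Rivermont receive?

1

Standard divisor 181823/16 ≈ 11363.938; standard quotas: Oakdale 3.699, Rivermont 1.389, Pinehurst 3.360, Claybrook 7.552.
Rounding down gives 3, 1, 3, 7 = 14 seats, so the divisor must be adjusted.
With modified divisor 10000: modified quotas Oakdale 4.204, Rivermont 1.579, Pinehurst 3.818, Claybrook 8.582.
Rounding down: Oakdale 4, Rivermont 1, Pinehurst 3, Claybrook 8 (total 16).
Rivermont receives 1.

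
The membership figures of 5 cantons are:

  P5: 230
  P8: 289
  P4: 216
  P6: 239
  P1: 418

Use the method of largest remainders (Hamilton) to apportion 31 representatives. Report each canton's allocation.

Total 1392; standard divisor 1392/31 ≈ 44.903.
Standard quotas: P5 5.122, P8 6.436, P4 4.810, P6 5.323, P1 9.309.
Lower quotas: P5 5, P8 6, P4 4, P6 5, P1 9 (sum 29, leaving 2 seats).
Remainders in descending order: P4 0.810, P8 0.436, P6 0.323, P1 0.309, P5 0.122.
Largest remainders: P4, P8 receive the extra seats.

P5 5, P8 7, P4 5, P6 5, P1 9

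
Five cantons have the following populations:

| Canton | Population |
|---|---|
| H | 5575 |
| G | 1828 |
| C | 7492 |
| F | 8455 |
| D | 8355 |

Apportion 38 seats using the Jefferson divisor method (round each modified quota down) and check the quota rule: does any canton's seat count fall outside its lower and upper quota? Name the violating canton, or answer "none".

Standard quotas: H 6.682, G 2.191, C 8.980, F 10.134, D 10.014.
Jefferson allocation: H 7, G 2, C 9, F 10, D 10.
Every allocation lies between the lower and upper quota.

none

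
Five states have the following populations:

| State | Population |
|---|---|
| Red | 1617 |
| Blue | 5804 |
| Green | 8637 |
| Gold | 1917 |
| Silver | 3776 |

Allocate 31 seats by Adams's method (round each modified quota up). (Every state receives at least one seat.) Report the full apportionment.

Red: 3; Blue: 8; Green: 12; Gold: 3; Silver: 5

Standard divisor 21751/31 ≈ 701.645; standard quotas: Red 2.305, Blue 8.272, Green 12.310, Gold 2.732, Silver 5.382.
Rounding up gives 3, 9, 13, 3, 6 = 34 seats, so the divisor must be adjusted.
With modified divisor 770: modified quotas Red 2.100, Blue 7.538, Green 11.217, Gold 2.490, Silver 4.904.
Rounding up: Red 3, Blue 8, Green 12, Gold 3, Silver 5 (total 31).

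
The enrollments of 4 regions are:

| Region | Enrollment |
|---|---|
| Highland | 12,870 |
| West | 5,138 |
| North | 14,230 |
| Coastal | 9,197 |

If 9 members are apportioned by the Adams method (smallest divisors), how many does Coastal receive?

Standard divisor 41435/9 ≈ 4603.889; standard quotas: Highland 2.795, West 1.116, North 3.091, Coastal 1.998.
Rounding up gives 3, 2, 4, 2 = 11 seats, so the divisor must be adjusted.
With modified divisor 5800: modified quotas Highland 2.219, West 0.886, North 2.453, Coastal 1.586.
Rounding up: Highland 3, West 1, North 3, Coastal 2 (total 9).
Coastal receives 2.

2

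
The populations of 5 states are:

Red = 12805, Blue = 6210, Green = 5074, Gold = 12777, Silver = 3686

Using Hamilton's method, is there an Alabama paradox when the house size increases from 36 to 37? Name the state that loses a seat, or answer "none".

At 36 seats: Red 11, Blue 6, Green 5, Gold 11, Silver 3.
At 37 seats: Red 12, Blue 6, Green 4, Gold 12, Silver 3.
Green drops from 5 to 4.

Green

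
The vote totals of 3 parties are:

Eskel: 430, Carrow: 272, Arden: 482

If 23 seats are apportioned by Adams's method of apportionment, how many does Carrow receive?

6

Standard divisor 1184/23 ≈ 51.478; standard quotas: Eskel 8.353, Carrow 5.284, Arden 9.363.
Rounding up gives 9, 6, 10 = 25 seats, so the divisor must be adjusted.
With modified divisor 54: modified quotas Eskel 7.963, Carrow 5.037, Arden 8.926.
Rounding up: Eskel 8, Carrow 6, Arden 9 (total 23).
Carrow receives 6.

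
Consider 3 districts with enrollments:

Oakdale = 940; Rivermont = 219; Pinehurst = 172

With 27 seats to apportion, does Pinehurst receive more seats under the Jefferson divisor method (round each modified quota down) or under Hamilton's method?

Jefferson: Oakdale 20, Rivermont 4, Pinehurst 3.
Hamilton: Oakdale 19, Rivermont 4, Pinehurst 4.
Pinehurst gets 3 under Jefferson and 4 under Hamilton.

Hamilton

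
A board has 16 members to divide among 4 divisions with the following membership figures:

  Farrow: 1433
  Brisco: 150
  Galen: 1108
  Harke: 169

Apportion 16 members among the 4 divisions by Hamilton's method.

Farrow 8, Brisco 1, Galen 6, Harke 1

Total 2860; standard divisor 2860/16 ≈ 178.75.
Standard quotas: Farrow 8.017, Brisco 0.839, Galen 6.199, Harke 0.945.
Lower quotas: Farrow 8, Brisco 0, Galen 6, Harke 0 (sum 14, leaving 2 seats).
Remainders in descending order: Harke 0.945, Brisco 0.839, Galen 0.199, Farrow 0.017.
The surplus seats go to Harke, Brisco.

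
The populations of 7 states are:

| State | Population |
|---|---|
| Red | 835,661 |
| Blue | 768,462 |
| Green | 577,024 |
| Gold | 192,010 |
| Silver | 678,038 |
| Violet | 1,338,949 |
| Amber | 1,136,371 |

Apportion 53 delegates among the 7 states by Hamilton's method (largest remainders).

Total 5526515; standard divisor 5526515/53 ≈ 104273.868.
Standard quotas: Red 8.0141, Blue 7.3697, Green 5.5337, Gold 1.8414, Silver 6.5025, Violet 12.8407, Amber 10.8979.
Lower quotas: Red 8, Blue 7, Green 5, Gold 1, Silver 6, Violet 12, Amber 10 (sum 49, leaving 4 seats).
Remainders in descending order: Amber 0.8979, Gold 0.8414, Violet 0.8407, Green 0.5337, Silver 0.5025, Blue 0.3697, Red 0.0141.
The surplus seats go to Amber, Gold, Violet, Green.

Red: 8; Blue: 7; Green: 6; Gold: 2; Silver: 6; Violet: 13; Amber: 11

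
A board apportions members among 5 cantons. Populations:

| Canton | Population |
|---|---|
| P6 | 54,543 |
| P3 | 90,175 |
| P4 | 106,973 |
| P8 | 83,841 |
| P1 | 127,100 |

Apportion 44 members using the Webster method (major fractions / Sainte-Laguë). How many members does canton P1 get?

12

Standard divisor 462632/44 ≈ 10514.364; standard quotas: P6 5.187, P3 8.576, P4 10.174, P8 7.974, P1 12.088.
Rounding to the nearest integer gives P6 5, P3 9, P4 10, P8 8, P1 12 — total 44, matching the house size, so no adjustment is needed.
P1 receives 12.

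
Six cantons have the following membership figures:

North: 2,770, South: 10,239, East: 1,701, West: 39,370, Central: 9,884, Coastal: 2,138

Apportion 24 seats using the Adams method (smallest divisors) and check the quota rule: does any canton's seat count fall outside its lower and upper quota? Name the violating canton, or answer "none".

Standard quotas: North 1.006, South 3.718, East 0.618, West 14.294, Central 3.589, Coastal 0.776.
Adams allocation: North 1, South 4, East 1, West 13, Central 4, Coastal 1.
West has quota 14.294 (lower 14, upper 15) but receives 13 — outside the quota interval.

West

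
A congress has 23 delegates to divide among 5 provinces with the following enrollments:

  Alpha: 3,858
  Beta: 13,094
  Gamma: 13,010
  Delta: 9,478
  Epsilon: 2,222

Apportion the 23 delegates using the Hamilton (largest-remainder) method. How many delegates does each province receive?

Alpha 2; Beta 7; Gamma 7; Delta 6; Epsilon 1

Standard divisor: 41662 ÷ 23 ≈ 1811.391.
Standard quotas: Alpha 2.1299, Beta 7.2287, Gamma 7.1823, Delta 5.2324, Epsilon 1.2267.
Lower quotas: Alpha 2, Beta 7, Gamma 7, Delta 5, Epsilon 1 (sum 22, leaving 1 seat).
Remainders in descending order: Delta 0.2324, Beta 0.2287, Epsilon 0.2267, Gamma 0.1823, Alpha 0.1299.
Largest remainder: Delta receives the extra seat.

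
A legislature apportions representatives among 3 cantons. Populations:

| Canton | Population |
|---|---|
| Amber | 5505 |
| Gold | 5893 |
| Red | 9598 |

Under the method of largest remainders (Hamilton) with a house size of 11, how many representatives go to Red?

5

Standard divisor: 20996 ÷ 11 ≈ 1908.727.
Standard quotas: Amber 2.8841, Gold 3.0874, Red 5.0285.
Lower quotas: Amber 2, Gold 3, Red 5 (sum 10, leaving 1 seat).
Remainders in descending order: Amber 0.8841, Gold 0.0874, Red 0.0285.
Largest remainder: Amber receives the extra seat.
Red receives 5.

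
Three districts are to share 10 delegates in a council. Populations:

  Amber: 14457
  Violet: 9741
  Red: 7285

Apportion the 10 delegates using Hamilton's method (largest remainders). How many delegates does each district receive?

Total 31483; standard divisor 31483/10 ≈ 3148.3.
Standard quotas: Amber 4.5920, Violet 3.0941, Red 2.3139.
Lower quotas: Amber 4, Violet 3, Red 2 (sum 9, leaving 1 seat).
Remainders in descending order: Amber 0.5920, Red 0.3139, Violet 0.0941.
Largest remainder: Amber receives the extra seat.

Amber 5, Violet 3, Red 2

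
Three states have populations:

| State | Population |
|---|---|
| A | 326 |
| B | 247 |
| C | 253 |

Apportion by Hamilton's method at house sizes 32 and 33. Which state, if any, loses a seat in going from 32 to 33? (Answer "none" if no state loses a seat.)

none

At 32 seats: A 13, B 9, C 10.
At 33 seats: A 13, B 10, C 10.
No state's allocation decreased.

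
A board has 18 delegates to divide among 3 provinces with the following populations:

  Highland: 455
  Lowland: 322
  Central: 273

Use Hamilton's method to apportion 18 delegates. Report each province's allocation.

Total 1050; standard divisor 1050/18 ≈ 58.333.
Standard quotas: Highland 7.800, Lowland 5.520, Central 4.680.
Lower quotas: Highland 7, Lowland 5, Central 4 (sum 16, leaving 2 seats).
Remainders in descending order: Highland 0.800, Central 0.680, Lowland 0.520.
Largest remainders: Highland, Central receive the extra seats.

Highland=8, Lowland=5, Central=5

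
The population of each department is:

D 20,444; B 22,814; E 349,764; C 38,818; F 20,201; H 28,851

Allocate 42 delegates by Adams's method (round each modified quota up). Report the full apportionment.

Standard divisor 480892/42 ≈ 11449.81; standard quotas: D 1.786, B 1.993, E 30.548, C 3.390, F 1.764, H 2.520.
Rounding up gives 2, 2, 31, 4, 2, 3 = 44 seats, so the divisor must be adjusted.
With modified divisor 12300: modified quotas D 1.662, B 1.855, E 28.436, C 3.156, F 1.642, H 2.346.
Rounding up: D 2, B 2, E 29, C 4, F 2, H 3 (total 42).

D=2; B=2; E=29; C=4; F=2; H=3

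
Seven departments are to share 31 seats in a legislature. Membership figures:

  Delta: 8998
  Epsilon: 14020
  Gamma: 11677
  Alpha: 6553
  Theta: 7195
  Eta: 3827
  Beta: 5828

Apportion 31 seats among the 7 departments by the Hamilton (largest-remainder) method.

Standard divisor: 58098 ÷ 31 ≈ 1874.129.
Standard quotas: Delta 4.8012, Epsilon 7.4808, Gamma 6.2306, Alpha 3.4966, Theta 3.8391, Eta 2.0420, Beta 3.1097.
Lower quotas: Delta 4, Epsilon 7, Gamma 6, Alpha 3, Theta 3, Eta 2, Beta 3 (sum 28, leaving 3 seats).
Remainders in descending order: Theta 0.8391, Delta 0.8012, Alpha 0.4966, Epsilon 0.4808, Gamma 0.2306, Beta 0.1097, Eta 0.0420.
The surplus seats go to Theta, Delta, Alpha.

Delta: 5, Epsilon: 7, Gamma: 6, Alpha: 4, Theta: 4, Eta: 2, Beta: 3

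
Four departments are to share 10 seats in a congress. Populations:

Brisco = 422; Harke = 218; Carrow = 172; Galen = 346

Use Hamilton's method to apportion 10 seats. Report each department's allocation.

Brisco=4, Harke=2, Carrow=1, Galen=3

Standard divisor: 1158 ÷ 10 ≈ 115.8.
Standard quotas: Brisco 3.644, Harke 1.883, Carrow 1.485, Galen 2.988.
Lower quotas: Brisco 3, Harke 1, Carrow 1, Galen 2 (sum 7, leaving 3 seats).
Remainders in descending order: Galen 0.988, Harke 0.883, Brisco 0.644, Carrow 0.485.
The surplus seats go to Galen, Harke, Brisco.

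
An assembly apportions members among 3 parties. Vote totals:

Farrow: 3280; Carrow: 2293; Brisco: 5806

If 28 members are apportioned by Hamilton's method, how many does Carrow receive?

6

Standard divisor: 11379 ÷ 28 ≈ 406.393.
Standard quotas: Farrow 8.0710, Carrow 5.6423, Brisco 14.2867.
Lower quotas: Farrow 8, Carrow 5, Brisco 14 (sum 27, leaving 1 seat).
Remainders in descending order: Carrow 0.6423, Brisco 0.2867, Farrow 0.0710.
The surplus seat goes to Carrow.
Carrow receives 6.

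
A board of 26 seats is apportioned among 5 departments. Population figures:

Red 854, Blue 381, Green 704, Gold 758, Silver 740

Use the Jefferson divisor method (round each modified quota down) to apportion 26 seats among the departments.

Red 6, Blue 3, Green 5, Gold 6, Silver 6

Standard divisor 3437/26 ≈ 132.192; standard quotas: Red 6.460, Blue 2.882, Green 5.326, Gold 5.734, Silver 5.598.
Rounding down gives 6, 2, 5, 5, 5 = 23 seats, so the divisor must be adjusted.
With modified divisor 122.7: modified quotas Red 6.960, Blue 3.105, Green 5.738, Gold 6.178, Silver 6.031.
Rounding down: Red 6, Blue 3, Green 5, Gold 6, Silver 6 (total 26).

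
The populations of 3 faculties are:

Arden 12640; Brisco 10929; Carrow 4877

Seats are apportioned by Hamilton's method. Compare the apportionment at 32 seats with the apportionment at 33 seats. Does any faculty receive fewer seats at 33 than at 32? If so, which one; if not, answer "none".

Carrow

At 32 seats: Arden 14, Brisco 12, Carrow 6.
At 33 seats: Arden 15, Brisco 13, Carrow 5.
Carrow drops from 6 to 5.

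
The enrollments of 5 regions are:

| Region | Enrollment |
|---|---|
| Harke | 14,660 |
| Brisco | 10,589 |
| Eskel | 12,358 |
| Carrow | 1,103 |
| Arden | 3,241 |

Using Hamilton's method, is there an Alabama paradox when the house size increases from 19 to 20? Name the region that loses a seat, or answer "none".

none

At 19 seats: Harke 7, Brisco 5, Eskel 6, Carrow 0, Arden 1.
At 20 seats: Harke 7, Brisco 5, Eskel 6, Carrow 0, Arden 2.
No region's allocation decreased.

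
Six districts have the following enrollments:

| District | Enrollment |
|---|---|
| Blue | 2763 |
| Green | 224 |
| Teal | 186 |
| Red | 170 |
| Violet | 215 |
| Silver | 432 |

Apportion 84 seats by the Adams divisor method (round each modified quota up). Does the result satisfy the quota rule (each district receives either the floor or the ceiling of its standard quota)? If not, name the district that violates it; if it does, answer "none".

Standard quotas: Blue 58.168, Green 4.716, Teal 3.916, Red 3.579, Violet 4.526, Silver 9.095.
Adams allocation: Blue 57, Green 5, Teal 4, Red 4, Violet 5, Silver 9.
Blue has quota 58.168 (lower 58, upper 59) but receives 57 — outside the quota interval.

Blue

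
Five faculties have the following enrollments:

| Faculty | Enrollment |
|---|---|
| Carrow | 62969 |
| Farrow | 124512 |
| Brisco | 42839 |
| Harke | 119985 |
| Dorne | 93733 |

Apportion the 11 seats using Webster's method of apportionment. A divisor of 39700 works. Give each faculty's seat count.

Carrow=2; Farrow=3; Brisco=1; Harke=3; Dorne=2

With modified divisor 39700: modified quotas Carrow 1.586, Farrow 3.136, Brisco 1.079, Harke 3.022, Dorne 2.361.
Rounding to the nearest integer: Carrow 2, Farrow 3, Brisco 1, Harke 3, Dorne 2 (total 11).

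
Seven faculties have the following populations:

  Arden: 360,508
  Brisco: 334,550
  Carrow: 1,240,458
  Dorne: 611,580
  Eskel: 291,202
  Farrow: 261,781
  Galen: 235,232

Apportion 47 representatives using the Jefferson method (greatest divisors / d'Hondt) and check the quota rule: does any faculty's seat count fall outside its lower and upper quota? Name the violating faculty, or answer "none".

Standard quotas: Arden 5.080, Brisco 4.714, Carrow 17.480, Dorne 8.618, Eskel 4.104, Farrow 3.689, Galen 3.315.
Jefferson allocation: Arden 5, Brisco 5, Carrow 18, Dorne 9, Eskel 4, Farrow 3, Galen 3.
Every allocation lies between the lower and upper quota.

none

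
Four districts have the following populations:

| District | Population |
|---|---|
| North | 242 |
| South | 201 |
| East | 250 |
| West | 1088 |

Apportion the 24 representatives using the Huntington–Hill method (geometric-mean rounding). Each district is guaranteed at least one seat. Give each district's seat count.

With divisor 74: modified quotas North 3.270, South 2.716, East 3.378, West 14.703.
Geometric-mean thresholds: North √(3·4)=3.464, South √(2·3)=2.449, East √(3·4)=3.464, West √(14·15)=14.491.
Each quota rounded against its threshold gives North 3, South 3, East 3, West 15 (total 24).

North: 3, South: 3, East: 3, West: 15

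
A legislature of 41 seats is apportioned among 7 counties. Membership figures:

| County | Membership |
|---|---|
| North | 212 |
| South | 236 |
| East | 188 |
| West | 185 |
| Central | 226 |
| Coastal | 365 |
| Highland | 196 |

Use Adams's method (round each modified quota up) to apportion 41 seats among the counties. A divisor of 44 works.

With modified divisor 44: modified quotas North 4.818, South 5.364, East 4.273, West 4.205, Central 5.136, Coastal 8.295, Highland 4.455.
Rounding up: North 5, South 6, East 5, West 5, Central 6, Coastal 9, Highland 5 (total 41).

North 5, South 6, East 5, West 5, Central 6, Coastal 9, Highland 5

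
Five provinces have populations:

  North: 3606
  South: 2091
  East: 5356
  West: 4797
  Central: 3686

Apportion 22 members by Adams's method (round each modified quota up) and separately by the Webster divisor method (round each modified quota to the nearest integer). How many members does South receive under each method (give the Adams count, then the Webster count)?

Adams: North 4, South 3, East 6, West 5, Central 4.
Webster: North 4, South 2, East 6, West 6, Central 4.
South gets 3 under Adams and 2 under Webster.

3 and 2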